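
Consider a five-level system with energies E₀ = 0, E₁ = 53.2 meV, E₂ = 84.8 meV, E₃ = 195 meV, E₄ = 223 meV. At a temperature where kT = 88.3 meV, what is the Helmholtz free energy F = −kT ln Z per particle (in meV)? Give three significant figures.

Eᵢ/kT = 0, 0.60249, 0.96036, 2.2084, 2.5255.
Z = Σ e^(−Eᵢ/kT) = e^(−0) + e^(−0.60249) + e^(−0.96036) + e^(−2.2084) + e^(−2.5255) = 1.0000 + 0.54745 + 0.38276 + 0.10988 + 0.080018 = 2.1201.
F = −kT ln Z = −88.3 × ln(2.1201) = −88.3 × 0.75146 = -66.4 meV.

-66.4 meV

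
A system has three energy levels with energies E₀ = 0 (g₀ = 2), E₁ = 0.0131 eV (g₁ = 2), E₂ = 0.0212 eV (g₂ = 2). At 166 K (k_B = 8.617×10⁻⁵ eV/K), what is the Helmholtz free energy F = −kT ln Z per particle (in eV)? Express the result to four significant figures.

-0.01688 eV

k_BT = 8.617×10⁻⁵ × 166 K = 0.0143042 eV.
Eᵢ/kT = 0, 0.915815, 1.48208.
Z = Σ gᵢe^(−Eᵢ/kT) = 2·e^(−0) + 2·e^(−0.915815) + 2·e^(−1.48208) = 2.00000 + 0.800381 + 0.454329 = 3.25471.
F = −kT ln Z = −0.0143042 × ln(3.25471) = −0.0143042 × 1.18010 = -0.01688 eV.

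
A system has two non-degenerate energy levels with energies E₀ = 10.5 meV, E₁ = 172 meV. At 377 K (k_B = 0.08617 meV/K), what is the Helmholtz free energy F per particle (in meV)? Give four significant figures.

k_BT = 0.08617 × 377 K = 32.4861 meV.
Eᵢ/kT = 0.323215, 5.29457.
Z = Σ e^(−Eᵢ/kT) = e^(−0.323215) + e^(−5.29457) = 0.723818 + 0.00501877 = 0.728837.
F = −kT ln Z = −32.4861 × ln(0.728837) = −32.4861 × -0.316305 = 10.28 meV.

10.28 meV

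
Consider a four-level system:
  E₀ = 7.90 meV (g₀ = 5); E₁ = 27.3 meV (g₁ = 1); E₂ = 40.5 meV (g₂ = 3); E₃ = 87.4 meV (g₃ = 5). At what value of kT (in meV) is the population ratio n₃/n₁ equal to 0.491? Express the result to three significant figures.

25.9 meV

n₃/n₁ = (g₃/g₁) exp[−(E₃−E₁)/kT] = 0.491.
⇒ (E₃−E₁)/kT = ln((5/1)/0.491) = ln(10.183) = 2.3207.
kT = 60.1 meV / 2.3207 = 25.9 meV.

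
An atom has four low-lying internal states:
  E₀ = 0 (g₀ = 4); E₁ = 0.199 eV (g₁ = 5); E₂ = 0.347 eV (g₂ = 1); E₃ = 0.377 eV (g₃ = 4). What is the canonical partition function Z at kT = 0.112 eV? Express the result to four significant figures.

Eᵢ/kT = 0, 1.77679, 3.09821, 3.36607.
Z = Σ gᵢe^(−Eᵢ/kT) = 4·e^(−0) + 5·e^(−1.77679) + 1·e^(−3.09821) + 4·e^(−3.36607) = 4.00000 + 0.845902 + 0.0451299 + 0.138100 = 5.02913.

Z = 5.029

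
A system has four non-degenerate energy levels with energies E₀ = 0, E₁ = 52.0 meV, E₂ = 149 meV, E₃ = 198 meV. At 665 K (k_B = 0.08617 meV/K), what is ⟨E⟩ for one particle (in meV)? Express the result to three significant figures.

25.4 meV

k_BT = 0.08617 × 665 K = 57.303 meV.
Eᵢ/kT = 0, 0.90746, 2.6002, 3.4553.
Z = Σ e^(−Eᵢ/kT) = e^(−0) + e^(−0.90746) + e^(−2.6002) + e^(−3.4553) = 1.0000 + 0.40355 + 0.074259 + 0.031578 = 1.5094.
⟨E⟩ = Σ Eᵢ e^(−Eᵢ/kT) / Z = (0·1.0000 + 52.0·0.40355 + 149·0.074259 + 198·0.031578) / 1.5094 = 25.4 meV.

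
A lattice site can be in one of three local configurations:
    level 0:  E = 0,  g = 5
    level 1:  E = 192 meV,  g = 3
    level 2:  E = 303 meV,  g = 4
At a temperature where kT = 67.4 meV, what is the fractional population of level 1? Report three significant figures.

0.0333

Eᵢ/kT = 0, 2.8487, 4.4955.
Z = Σ gᵢe^(−Eᵢ/kT) = 5·e^(−0) + 3·e^(−2.8487) + 4·e^(−4.4955) = 5.0000 + 0.17376 + 0.044636 = 5.2184.
P₁ = g₁ e^(−E₁/kT) / Z = 0.17376/5.2184 = 0.0333.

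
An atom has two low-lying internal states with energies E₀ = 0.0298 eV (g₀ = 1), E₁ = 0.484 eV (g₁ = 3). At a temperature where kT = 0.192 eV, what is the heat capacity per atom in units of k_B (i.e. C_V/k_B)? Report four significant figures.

Eᵢ/kT = 0.155208, 2.52083.
Z = Σ gᵢe^(−Eᵢ/kT) = 1·e^(−0.155208) + 3·e^(−2.52083) = 0.856237 + 0.241179 = 1.09742.
⟨E⟩ = 0.129619 eV, ⟨E²⟩ = 0.0521751 eV².
C_V/k_B = (⟨E²⟩ − ⟨E⟩²)/(kT)² = (0.0521751 − 0.0168011)/0.0368640 = 0.9596.

0.9596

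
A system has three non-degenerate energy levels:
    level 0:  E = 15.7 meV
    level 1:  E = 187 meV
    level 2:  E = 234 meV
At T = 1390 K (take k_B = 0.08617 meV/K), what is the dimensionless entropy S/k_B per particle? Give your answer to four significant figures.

k_BT = 0.08617 × 1390 K = 119.776 meV.
Eᵢ/kT = 0.131078, 1.56125, 1.95365.
Z = Σ e^(−Eᵢ/kT) = e^(−0.131078) + e^(−1.56125) + e^(−1.95365) = 0.877149 + 0.209874 + 0.141756 = 1.22878.
⟨E⟩ = Σ EᵢPᵢ = 70.1416 meV.
S/k_B = ln Z + ⟨E⟩/kT = ln(1.22878) + 70.1416/119.776 = 0.206022 + 0.585606 = 0.7916.

0.7916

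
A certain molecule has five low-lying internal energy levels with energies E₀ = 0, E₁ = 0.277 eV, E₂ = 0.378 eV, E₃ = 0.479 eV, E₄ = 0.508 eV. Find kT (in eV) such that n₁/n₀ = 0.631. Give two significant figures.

0.60 eV

n₁/n₀ = exp[−(E₁−E₀)/kT] = 0.631.
⇒ (E₁−E₀)/kT = ln(1/0.631) = ln(1.585) = 0.4606.
kT = 0.277 eV / 0.4606 = 0.60 eV.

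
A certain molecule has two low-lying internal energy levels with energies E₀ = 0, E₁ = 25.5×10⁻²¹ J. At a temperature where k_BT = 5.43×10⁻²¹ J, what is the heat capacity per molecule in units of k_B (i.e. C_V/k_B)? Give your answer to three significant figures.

Eᵢ/kT = 0, 4.6961.
Z = Σ e^(−Eᵢ/kT) = e^(−0) + e^(−4.6961) = 1.0000 + 0.0091308 = 1.0091.
⟨E⟩ = 0.23074, ⟨E²⟩ = 5.8838.
C_V/k_B = (⟨E²⟩ − ⟨E⟩²)/(kT)² = (5.8838 − 0.053241)/29.485 = 0.198.

0.198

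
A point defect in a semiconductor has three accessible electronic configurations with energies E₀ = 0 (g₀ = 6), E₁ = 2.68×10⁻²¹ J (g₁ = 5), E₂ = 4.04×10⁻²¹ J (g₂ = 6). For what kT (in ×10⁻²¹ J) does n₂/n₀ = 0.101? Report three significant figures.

n₂/n₀ = (g₂/g₀) exp[−(E₂−E₀)/kT] = 0.101.
⇒ (E₂−E₀)/kT = ln((6/6)/0.101) = ln(9.9010) = 2.2926.
kT = 4.04 ×10⁻²¹ J / 2.2926 = 1.76 ×10⁻²¹ J.

1.76 ×10⁻²¹ J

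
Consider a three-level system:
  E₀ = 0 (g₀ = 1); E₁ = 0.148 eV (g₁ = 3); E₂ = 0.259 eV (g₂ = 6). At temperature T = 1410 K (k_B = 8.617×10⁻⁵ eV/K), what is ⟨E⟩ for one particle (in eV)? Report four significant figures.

0.1215 eV

k_BT = 8.617×10⁻⁵ × 1410 K = 0.121500 eV.
Eᵢ/kT = 0, 1.21811, 2.13169.
Z = Σ gᵢe^(−Eᵢ/kT) = 1·e^(−0) + 3·e^(−1.21811) + 6·e^(−2.13169) = 1.00000 + 0.887366 + 0.711820 = 2.59919.
⟨E⟩ = Σ Eᵢ gᵢe^(−Eᵢ/kT) / Z = (0·1.00000 + 0.148·0.887366 + 0.259·0.711820) / 2.59919 = 0.1215 eV.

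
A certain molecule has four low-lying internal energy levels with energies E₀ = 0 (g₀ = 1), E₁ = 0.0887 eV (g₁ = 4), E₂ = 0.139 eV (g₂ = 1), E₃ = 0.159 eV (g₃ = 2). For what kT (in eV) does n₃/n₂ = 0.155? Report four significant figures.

0.007820 eV

n₃/n₂ = (g₃/g₂) exp[−(E₃−E₂)/kT] = 0.155.
⇒ (E₃−E₂)/kT = ln((2/1)/0.155) = ln(12.9032) = 2.55748.
kT = 0.020 eV / 2.55748 = 0.007820 eV.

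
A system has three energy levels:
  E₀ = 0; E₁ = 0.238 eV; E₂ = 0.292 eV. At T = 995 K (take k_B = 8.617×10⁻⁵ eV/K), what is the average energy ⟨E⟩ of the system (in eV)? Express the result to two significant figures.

k_BT = 8.617×10⁻⁵ × 995 K = 0.08574 eV.
Eᵢ/kT = 0, 2.776, 3.406.
Z = Σ e^(−Eᵢ/kT) = e^(−0) + e^(−2.776) + e^(−3.406) = 1.000 + 0.06229 + 0.03317 = 1.095.
⟨E⟩ = Σ Eᵢ e^(−Eᵢ/kT) / Z = (0·1.000 + 0.238·0.06229 + 0.292·0.03317) / 1.095 = 0.022 eV.

0.022 eV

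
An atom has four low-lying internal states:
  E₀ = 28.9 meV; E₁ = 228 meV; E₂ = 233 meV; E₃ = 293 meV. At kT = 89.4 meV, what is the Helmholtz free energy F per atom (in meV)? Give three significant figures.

8.10 meV

Eᵢ/kT = 0.32327, 2.5503, 2.6063, 3.2774.
Z = Σ e^(−Eᵢ/kT) = e^(−0.32327) + e^(−2.5503) + e^(−2.6063) + e^(−3.2774) = 0.72378 + 0.078058 + 0.073807 + 0.037726 = 0.91337.
F = −kT ln Z = −89.4 × ln(0.91337) = −89.4 × -0.090614 = 8.10 meV.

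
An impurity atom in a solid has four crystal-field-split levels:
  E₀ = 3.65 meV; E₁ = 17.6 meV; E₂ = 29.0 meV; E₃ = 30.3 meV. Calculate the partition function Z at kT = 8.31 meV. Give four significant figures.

Eᵢ/kT = 0.439230, 2.11793, 3.48977, 3.64621.
Z = Σ e^(−Eᵢ/kT) = e^(−0.439230) + e^(−2.11793) + e^(−3.48977) + e^(−3.64621) = 0.644533 + 0.120280 + 0.0305079 + 0.0260898 = 0.821411.

Z = 0.8214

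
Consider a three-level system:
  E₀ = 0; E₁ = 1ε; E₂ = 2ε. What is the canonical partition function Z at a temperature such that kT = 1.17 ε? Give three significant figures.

Z = 1.61

Eᵢ/kT = 0, 0.85470, 1.7094.
Z = Σ e^(−Eᵢ/kT) = e^(−0) + e^(−0.85470) + e^(−1.7094) = 1.0000 + 0.42541 + 0.18097 = 1.6064.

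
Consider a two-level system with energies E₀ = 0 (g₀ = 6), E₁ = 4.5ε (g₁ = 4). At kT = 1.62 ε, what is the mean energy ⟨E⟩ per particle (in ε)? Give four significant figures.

Eᵢ/kT = 0, 2.77778.
Z = Σ gᵢe^(−Eᵢ/kT) = 6·e^(−0) + 4·e^(−2.77778) = 6.00000 + 0.248706 = 6.24871.
⟨E⟩ = Σ Eᵢ gᵢe^(−Eᵢ/kT) / Z = (0·6.00000 + 4.5·0.248706) / 6.24871 = 0.1791 ε.

0.1791 ε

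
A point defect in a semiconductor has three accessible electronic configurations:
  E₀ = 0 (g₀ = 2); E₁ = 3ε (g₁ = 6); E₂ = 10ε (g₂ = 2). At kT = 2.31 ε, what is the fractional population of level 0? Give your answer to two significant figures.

Eᵢ/kT = 0, 1.299, 4.329.
Z = Σ gᵢe^(−Eᵢ/kT) = 2·e^(−0) + 6·e^(−1.299) + 2·e^(−4.329) = 2.000 + 1.637 + 0.02636 = 3.663.
P₀ = g₀ e^(−E₀/kT) / Z = 2.000/3.663 = 0.55.

0.55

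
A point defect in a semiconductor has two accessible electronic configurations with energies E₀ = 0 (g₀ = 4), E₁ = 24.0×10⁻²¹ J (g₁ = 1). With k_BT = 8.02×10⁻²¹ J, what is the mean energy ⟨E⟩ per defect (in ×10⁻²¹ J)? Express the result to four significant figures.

Eᵢ/kT = 0, 2.99252.
Z = Σ gᵢe^(−Eᵢ/kT) = 4·e^(−0) + 1·e^(−2.99252) = 4.00000 + 0.0501609 = 4.05016.
⟨E⟩ = Σ Eᵢ gᵢe^(−Eᵢ/kT) / Z = (0·4.00000 + 24.0·0.0501609) / 4.05016 = 0.2972 ×10⁻²¹ J.

0.2972 ×10⁻²¹ J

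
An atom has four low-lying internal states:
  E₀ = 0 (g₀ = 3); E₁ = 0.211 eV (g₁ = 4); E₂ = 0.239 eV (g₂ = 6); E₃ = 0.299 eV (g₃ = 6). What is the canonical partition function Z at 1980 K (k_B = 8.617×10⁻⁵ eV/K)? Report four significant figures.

k_BT = 8.617×10⁻⁵ × 1980 K = 0.170617 eV.
Eᵢ/kT = 0, 1.23669, 1.40080, 1.75246.
Z = Σ gᵢe^(−Eᵢ/kT) = 3·e^(−0) + 4·e^(−1.23669) + 6·e^(−1.40080) + 6·e^(−1.75246) = 3.00000 + 1.16137 + 1.47840 + 1.04008 = 6.67985.

Z = 6.680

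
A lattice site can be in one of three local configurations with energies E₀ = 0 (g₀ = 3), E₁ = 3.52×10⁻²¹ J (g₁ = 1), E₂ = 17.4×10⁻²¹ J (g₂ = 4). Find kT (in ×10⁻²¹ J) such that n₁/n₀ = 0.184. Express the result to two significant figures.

n₁/n₀ = (g₁/g₀) exp[−(E₁−E₀)/kT] = 0.184.
⇒ (E₁−E₀)/kT = ln((1/3)/0.184) = ln(1.812) = 0.5944.
kT = 3.52 ×10⁻²¹ J / 0.5944 = 5.9 ×10⁻²¹ J.

5.9 ×10⁻²¹ J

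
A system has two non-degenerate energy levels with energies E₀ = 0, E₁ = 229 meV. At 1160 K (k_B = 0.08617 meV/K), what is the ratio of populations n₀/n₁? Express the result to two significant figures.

9.9

k_BT = 0.08617 × 1160 K = 99.96 meV.
n₀/n₁ = exp[−(E₀−E₁)/kT] = exp(−(-229 meV)/(99.96 meV)) = exp(2.291) = 9.9.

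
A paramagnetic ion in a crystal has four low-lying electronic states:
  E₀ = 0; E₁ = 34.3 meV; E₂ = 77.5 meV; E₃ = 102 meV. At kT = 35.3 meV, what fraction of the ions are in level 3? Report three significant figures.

Eᵢ/kT = 0, 0.97167, 2.1955, 2.8895.
Z = Σ e^(−Eᵢ/kT) = e^(−0) + e^(−0.97167) + e^(−2.1955) + e^(−2.8895) = 1.0000 + 0.37845 + 0.11130 + 0.055604 = 1.5454.
P₃ = e^(−E₃/kT) / Z = 0.055604/1.5454 = 0.0360.

0.0360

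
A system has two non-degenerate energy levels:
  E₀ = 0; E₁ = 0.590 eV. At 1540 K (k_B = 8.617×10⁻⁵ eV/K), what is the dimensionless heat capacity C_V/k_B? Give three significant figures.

0.226

k_BT = 8.617×10⁻⁵ × 1540 K = 0.13270 eV.
Eᵢ/kT = 0, 4.4461.
Z = Σ e^(−Eᵢ/kT) = e^(−0) + e^(−4.4461) = 1.0000 + 0.011724 = 1.0117.
⟨E⟩ = 0.0068372 eV, ⟨E²⟩ = 0.0040339 eV².
C_V/k_B = (⟨E²⟩ − ⟨E⟩²)/(kT)² = (0.0040339 − 0.000046747)/0.017609 = 0.226.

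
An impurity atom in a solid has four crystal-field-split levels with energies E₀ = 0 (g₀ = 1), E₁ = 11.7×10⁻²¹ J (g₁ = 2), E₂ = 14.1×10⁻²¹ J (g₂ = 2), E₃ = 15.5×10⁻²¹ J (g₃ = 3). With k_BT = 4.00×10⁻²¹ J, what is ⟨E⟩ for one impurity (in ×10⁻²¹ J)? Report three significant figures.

2.48 ×10⁻²¹ J

Eᵢ/kT = 0, 2.9250, 3.5250, 3.8750.
Z = Σ gᵢe^(−Eᵢ/kT) = 1·e^(−0) + 2·e^(−2.9250) + 2·e^(−3.5250) + 3·e^(−3.8750) = 1.0000 + 0.10733 + 0.058904 + 0.062263 = 1.2285.
⟨E⟩ = Σ Eᵢ gᵢe^(−Eᵢ/kT) / Z = (0·1.0000 + 11.7·0.10733 + 14.1·0.058904 + 15.5·0.062263) / 1.2285 = 2.48 ×10⁻²¹ J.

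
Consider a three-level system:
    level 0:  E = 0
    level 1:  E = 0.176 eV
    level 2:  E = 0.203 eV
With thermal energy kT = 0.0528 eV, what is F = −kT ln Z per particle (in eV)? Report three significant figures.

Eᵢ/kT = 0, 3.3333, 3.8447.
Z = Σ e^(−Eᵢ/kT) = e^(−0) + e^(−3.3333) + e^(−3.8447) = 1.0000 + 0.035675 + 0.021393 = 1.0571.
F = −kT ln Z = −0.0528 × ln(1.0571) = −0.0528 × 0.055529 = -0.00293 eV.

-0.00293 eV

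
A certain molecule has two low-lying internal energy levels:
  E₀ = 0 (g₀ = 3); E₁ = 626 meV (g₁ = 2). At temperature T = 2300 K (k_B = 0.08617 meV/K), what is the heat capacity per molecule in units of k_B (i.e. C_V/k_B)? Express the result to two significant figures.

0.27

k_BT = 0.08617 × 2300 K = 198.2 meV.
Eᵢ/kT = 0, 3.158.
Z = Σ gᵢe^(−Eᵢ/kT) = 3·e^(−0) + 2·e^(−3.158) = 3.000 + 0.08502 = 3.085.
⟨E⟩ = 17.25 meV, ⟨E²⟩ = 10800 meV².
C_V/k_B = (⟨E²⟩ − ⟨E⟩²)/(kT)² = (10800 − 297.6)/39280 = 0.27.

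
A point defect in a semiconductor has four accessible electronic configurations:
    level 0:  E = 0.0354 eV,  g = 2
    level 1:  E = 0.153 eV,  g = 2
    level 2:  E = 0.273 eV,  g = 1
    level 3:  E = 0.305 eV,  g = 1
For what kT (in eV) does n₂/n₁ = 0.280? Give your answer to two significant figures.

0.21 eV

n₂/n₁ = (g₂/g₁) exp[−(E₂−E₁)/kT] = 0.280.
⇒ (E₂−E₁)/kT = ln((1/2)/0.280) = ln(1.786) = 0.5800.
kT = 0.120 eV / 0.5800 = 0.21 eV.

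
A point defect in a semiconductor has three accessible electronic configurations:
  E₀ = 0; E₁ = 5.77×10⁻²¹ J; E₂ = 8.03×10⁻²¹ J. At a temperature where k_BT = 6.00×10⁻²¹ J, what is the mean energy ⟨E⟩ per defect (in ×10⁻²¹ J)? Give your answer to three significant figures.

Eᵢ/kT = 0, 0.96167, 1.3383.
Z = Σ e^(−Eᵢ/kT) = e^(−0) + e^(−0.96167) + e^(−1.3383) = 1.0000 + 0.38225 + 0.26229 = 1.6445.
⟨E⟩ = Σ Eᵢ e^(−Eᵢ/kT) / Z = (0·1.0000 + 5.77·0.38225 + 8.03·0.26229) / 1.6445 = 2.62 ×10⁻²¹ J.

2.62 ×10⁻²¹ J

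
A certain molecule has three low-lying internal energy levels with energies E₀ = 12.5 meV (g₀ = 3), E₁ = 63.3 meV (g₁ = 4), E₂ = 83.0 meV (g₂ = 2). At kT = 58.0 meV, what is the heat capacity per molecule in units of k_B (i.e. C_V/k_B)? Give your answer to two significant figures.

Eᵢ/kT = 0.2155, 1.091, 1.431.
Z = Σ gᵢe^(−Eᵢ/kT) = 3·e^(−0.2155) + 4·e^(−1.091) + 2·e^(−1.431) = 2.418 + 1.344 + 0.4781 = 4.240.
⟨E⟩ = 36.55 meV, ⟨E²⟩ = 2136 meV².
C_V/k_B = (⟨E²⟩ − ⟨E⟩²)/(kT)² = (2136 − 1336)/3364 = 0.24.

0.24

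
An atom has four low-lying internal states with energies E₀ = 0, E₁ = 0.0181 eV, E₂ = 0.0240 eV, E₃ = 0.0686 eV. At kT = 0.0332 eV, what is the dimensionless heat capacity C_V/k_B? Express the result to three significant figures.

0.262

Eᵢ/kT = 0, 0.54518, 0.72289, 2.0663.
Z = Σ e^(−Eᵢ/kT) = e^(−0) + e^(−0.54518) + e^(−0.72289) + e^(−2.0663) = 1.0000 + 0.57974 + 0.48535 + 0.12665 = 2.1917.
⟨E⟩ = 0.014067 eV, ⟨E²⟩ = 0.00048615 eV².
C_V/k_B = (⟨E²⟩ − ⟨E⟩²)/(kT)² = (0.00048615 − 0.00019788)/0.0011022 = 0.262.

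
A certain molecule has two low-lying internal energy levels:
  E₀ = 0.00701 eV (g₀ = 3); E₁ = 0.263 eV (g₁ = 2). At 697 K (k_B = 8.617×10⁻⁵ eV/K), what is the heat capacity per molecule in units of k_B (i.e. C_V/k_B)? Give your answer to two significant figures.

0.17

k_BT = 8.617×10⁻⁵ × 697 K = 0.06006 eV.
Eᵢ/kT = 0.1167, 4.379.
Z = Σ gᵢe^(−Eᵢ/kT) = 3·e^(−0.1167) + 2·e^(−4.379) = 2.670 + 0.02508 = 2.695.
⟨E⟩ = 0.009392 eV, ⟨E²⟩ = 0.0006924 eV².
C_V/k_B = (⟨E²⟩ − ⟨E⟩²)/(kT)² = (0.0006924 − 0.00008821)/0.003607 = 0.17.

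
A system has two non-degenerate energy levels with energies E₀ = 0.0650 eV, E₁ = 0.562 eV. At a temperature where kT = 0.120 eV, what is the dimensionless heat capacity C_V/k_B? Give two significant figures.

Eᵢ/kT = 0.5417, 4.683.
Z = Σ e^(−Eᵢ/kT) = e^(−0.5417) + e^(−4.683) = 0.5818 + 0.009251 = 0.5911.
⟨E⟩ = 0.07277 eV, ⟨E²⟩ = 0.009102 eV².
C_V/k_B = (⟨E²⟩ − ⟨E⟩²)/(kT)² = (0.009102 − 0.005295)/0.01440 = 0.26.

0.26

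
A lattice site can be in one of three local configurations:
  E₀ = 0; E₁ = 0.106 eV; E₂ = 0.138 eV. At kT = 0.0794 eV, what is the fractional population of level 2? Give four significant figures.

Eᵢ/kT = 0, 1.33501, 1.73804.
Z = Σ e^(−Eᵢ/kT) = e^(−0) + e^(−1.33501) + e^(−1.73804) = 1.00000 + 0.263156 + 0.175865 = 1.43902.
P₂ = e^(−E₂/kT) / Z = 0.175865/1.43902 = 0.1222.

0.1222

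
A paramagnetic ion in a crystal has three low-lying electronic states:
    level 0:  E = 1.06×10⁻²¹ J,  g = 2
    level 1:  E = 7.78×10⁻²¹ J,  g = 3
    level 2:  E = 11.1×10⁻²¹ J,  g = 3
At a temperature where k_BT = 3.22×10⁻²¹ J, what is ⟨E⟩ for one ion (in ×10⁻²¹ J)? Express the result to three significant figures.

2.59 ×10⁻²¹ J

Eᵢ/kT = 0.32919, 2.4161, 3.4472.
Z = Σ gᵢe^(−Eᵢ/kT) = 2·e^(−0.32919) + 3·e^(−2.4161) + 3·e^(−3.4472) = 1.4390 + 0.26781 + 0.095504 = 1.8023.
⟨E⟩ = Σ Eᵢ gᵢe^(−Eᵢ/kT) / Z = (1.06·1.4390 + 7.78·0.26781 + 11.1·0.095504) / 1.8023 = 2.59 ×10⁻²¹ J.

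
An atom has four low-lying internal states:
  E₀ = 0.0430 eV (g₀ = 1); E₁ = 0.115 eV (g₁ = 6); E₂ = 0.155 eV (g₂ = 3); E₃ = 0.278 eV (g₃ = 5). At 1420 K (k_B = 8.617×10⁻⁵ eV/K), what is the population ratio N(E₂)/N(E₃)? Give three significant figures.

k_BT = 8.617×10⁻⁵ × 1420 K = 0.12236 eV.
n₂/n₃ = (g₂/g₃) exp[−(E₂−E₃)/kT] = (3/5) × exp(−(-0.123 eV)/(0.12236 eV)) = (3/5) × exp(1.0052) = 1.64.

1.64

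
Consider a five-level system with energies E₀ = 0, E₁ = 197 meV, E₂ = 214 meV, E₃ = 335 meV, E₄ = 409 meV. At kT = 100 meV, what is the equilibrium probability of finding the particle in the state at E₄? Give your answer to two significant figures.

0.013

Eᵢ/kT = 0, 1.970, 2.140, 3.350, 4.090.
Z = Σ e^(−Eᵢ/kT) = e^(−0) + e^(−1.970) + e^(−2.140) + e^(−3.350) + e^(−4.090) = 1.000 + 0.1395 + 0.1177 + 0.03508 + 0.01674 = 1.309.
P₄ = e^(−E₄/kT) / Z = 0.01674/1.309 = 0.013.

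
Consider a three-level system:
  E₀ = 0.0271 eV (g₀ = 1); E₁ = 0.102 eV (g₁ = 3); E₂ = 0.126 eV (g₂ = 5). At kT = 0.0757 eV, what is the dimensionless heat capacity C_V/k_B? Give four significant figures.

Eᵢ/kT = 0.357992, 1.34742, 1.66446.
Z = Σ gᵢe^(−Eᵢ/kT) = 1·e^(−0.357992) + 3·e^(−1.34742) + 5·e^(−1.66446) = 0.699079 + 0.779730 + 0.946464 = 2.42527.
⟨E⟩ = 0.0897764 eV, ⟨E²⟩ = 0.00975223 eV².
C_V/k_B = (⟨E²⟩ − ⟨E⟩²)/(kT)² = (0.00975223 − 0.00805980)/0.00573049 = 0.2953.

0.2953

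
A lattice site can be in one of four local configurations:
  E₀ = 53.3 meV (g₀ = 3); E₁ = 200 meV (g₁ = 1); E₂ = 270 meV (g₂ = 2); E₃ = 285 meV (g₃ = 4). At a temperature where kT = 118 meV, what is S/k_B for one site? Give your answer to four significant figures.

1.918

Eᵢ/kT = 0.451695, 1.69492, 2.28814, 2.41525.
Z = Σ gᵢe^(−Eᵢ/kT) = 3·e^(−0.451695) + 1·e^(−1.69492) + 2·e^(−2.28814) + 4·e^(−2.41525) = 1.90964 + 0.183614 + 0.202910 + 0.357380 = 2.65354.
⟨E⟩ = Σ EᵢPᵢ = 111.227 meV.
S/k_B = ln Z + ⟨E⟩/kT = ln(2.65354) + 111.227/118 = 0.975895 + 0.942602 = 1.918.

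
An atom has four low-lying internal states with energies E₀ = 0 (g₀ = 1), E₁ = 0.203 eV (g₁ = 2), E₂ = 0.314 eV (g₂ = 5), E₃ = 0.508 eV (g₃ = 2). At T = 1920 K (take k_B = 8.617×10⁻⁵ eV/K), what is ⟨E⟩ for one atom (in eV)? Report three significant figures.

0.165 eV

k_BT = 8.617×10⁻⁵ × 1920 K = 0.16545 eV.
Eᵢ/kT = 0, 1.2270, 1.8979, 3.0704.
Z = Σ gᵢe^(−Eᵢ/kT) = 1·e^(−0) + 2·e^(−1.2270) + 5·e^(−1.8979) + 2·e^(−3.0704) = 1.0000 + 0.58634 + 0.74942 + 0.092805 = 2.4286.
⟨E⟩ = Σ Eᵢ gᵢe^(−Eᵢ/kT) / Z = (0·1.0000 + 0.203·0.58634 + 0.314·0.74942 + 0.508·0.092805) / 2.4286 = 0.165 eV.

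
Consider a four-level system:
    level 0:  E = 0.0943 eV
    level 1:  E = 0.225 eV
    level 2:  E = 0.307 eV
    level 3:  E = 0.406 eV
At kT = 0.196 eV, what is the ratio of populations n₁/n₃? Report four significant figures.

2.518

n₁/n₃ = exp[−(E₁−E₃)/kT] = exp(−(-0.181 eV)/(0.196 eV)) = exp(0.923469) = 2.518.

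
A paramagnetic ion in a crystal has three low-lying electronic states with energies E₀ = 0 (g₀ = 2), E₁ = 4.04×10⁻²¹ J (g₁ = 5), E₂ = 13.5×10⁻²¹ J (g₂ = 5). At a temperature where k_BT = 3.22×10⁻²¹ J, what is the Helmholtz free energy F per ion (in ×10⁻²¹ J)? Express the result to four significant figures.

Eᵢ/kT = 0, 1.25466, 4.19255.
Z = Σ gᵢe^(−Eᵢ/kT) = 2·e^(−0) + 5·e^(−1.25466) + 5·e^(−4.19255) = 2.00000 + 1.42586 + 0.0755386 = 3.50140.
F = −kT ln Z = −3.22 × ln(3.50140) = −3.22 × 1.25316 = -4.035 ×10⁻²¹ J.

-4.035 ×10⁻²¹ J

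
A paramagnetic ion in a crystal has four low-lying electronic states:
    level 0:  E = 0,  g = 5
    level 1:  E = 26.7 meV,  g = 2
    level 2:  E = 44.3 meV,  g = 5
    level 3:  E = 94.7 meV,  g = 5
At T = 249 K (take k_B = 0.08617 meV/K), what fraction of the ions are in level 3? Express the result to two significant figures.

0.0097

k_BT = 0.08617 × 249 K = 21.46 meV.
Eᵢ/kT = 0, 1.244, 2.064, 4.413.
Z = Σ gᵢe^(−Eᵢ/kT) = 5·e^(−0) + 2·e^(−1.244) + 5·e^(−2.064) + 5·e^(−4.413) = 5.000 + 0.5765 + 0.6347 + 0.06059 = 6.272.
P₃ = g₃ e^(−E₃/kT) / Z = 0.06059/6.272 = 0.0097.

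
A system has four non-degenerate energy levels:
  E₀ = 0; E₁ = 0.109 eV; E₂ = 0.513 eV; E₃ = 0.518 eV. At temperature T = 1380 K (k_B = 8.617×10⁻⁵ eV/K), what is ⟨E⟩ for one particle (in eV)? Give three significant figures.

0.0400 eV

k_BT = 8.617×10⁻⁵ × 1380 K = 0.11891 eV.
Eᵢ/kT = 0, 0.91666, 4.3142, 4.3562.
Z = Σ e^(−Eᵢ/kT) = e^(−0) + e^(−0.91666) + e^(−4.3142) + e^(−4.3562) = 1.0000 + 0.39985 + 0.013377 + 0.012827 = 1.4261.
⟨E⟩ = Σ Eᵢ e^(−Eᵢ/kT) / Z = (0·1.0000 + 0.109·0.39985 + 0.513·0.013377 + 0.518·0.012827) / 1.4261 = 0.0400 eV.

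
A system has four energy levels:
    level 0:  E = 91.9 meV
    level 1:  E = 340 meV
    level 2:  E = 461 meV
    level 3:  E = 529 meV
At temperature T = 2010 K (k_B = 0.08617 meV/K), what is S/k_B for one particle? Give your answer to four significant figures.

0.9176

k_BT = 0.08617 × 2010 K = 173.202 meV.
Eᵢ/kT = 0.530594, 1.96303, 2.66163, 3.05424.
Z = Σ e^(−Eᵢ/kT) = e^(−0.530594) + e^(−1.96303) + e^(−2.66163) + e^(−3.05424) = 0.588255 + 0.140432 + 0.0698343 + 0.0471585 = 0.845680.
⟨E⟩ = Σ EᵢPᵢ = 187.953 meV.
S/k_B = ln Z + ⟨E⟩/kT = ln(0.845680) + 187.953/173.202 = -0.167614 + 1.08517 = 0.9176.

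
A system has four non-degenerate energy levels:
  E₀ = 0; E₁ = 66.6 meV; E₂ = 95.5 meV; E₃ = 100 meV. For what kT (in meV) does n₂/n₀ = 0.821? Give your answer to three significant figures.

484 meV

n₂/n₀ = exp[−(E₂−E₀)/kT] = 0.821.
⇒ (E₂−E₀)/kT = ln(1/0.821) = ln(1.2180) = 0.19721.
kT = 95.5 meV / 0.19721 = 484 meV.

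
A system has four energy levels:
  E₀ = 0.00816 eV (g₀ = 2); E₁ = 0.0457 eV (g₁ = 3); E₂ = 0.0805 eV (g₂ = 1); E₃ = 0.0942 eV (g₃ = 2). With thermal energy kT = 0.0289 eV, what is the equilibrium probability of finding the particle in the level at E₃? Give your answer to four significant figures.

Eᵢ/kT = 0.282353, 1.58131, 2.78547, 3.25952.
Z = Σ gᵢe^(−Eᵢ/kT) = 2·e^(−0.282353) + 3·e^(−1.58131) + 1·e^(−2.78547) + 2·e^(−3.25952) = 1.50801 + 0.617116 + 0.0617001 + 0.0768137 = 2.26364.
P₃ = g₃ e^(−E₃/kT) / Z = 0.0768137/2.26364 = 0.03393.

0.03393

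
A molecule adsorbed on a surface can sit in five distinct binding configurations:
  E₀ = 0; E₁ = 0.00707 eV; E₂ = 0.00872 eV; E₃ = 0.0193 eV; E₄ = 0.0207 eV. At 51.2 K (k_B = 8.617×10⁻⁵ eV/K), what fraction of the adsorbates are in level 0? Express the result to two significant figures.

0.73

k_BT = 8.617×10⁻⁵ × 51.2 K = 0.004412 eV.
Eᵢ/kT = 0, 1.602, 1.976, 4.374, 4.692.
Z = Σ e^(−Eᵢ/kT) = e^(−0) + e^(−1.602) + e^(−1.976) + e^(−4.374) + e^(−4.692) = 1.000 + 0.2015 + 0.1386 + 0.01260 + 0.009168 = 1.362.
P₀ = e^(−E₀/kT) / Z = 1.000/1.362 = 0.73.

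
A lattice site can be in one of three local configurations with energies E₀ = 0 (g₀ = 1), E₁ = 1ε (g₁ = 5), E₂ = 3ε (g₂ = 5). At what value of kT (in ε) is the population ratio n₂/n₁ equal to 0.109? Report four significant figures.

0.9024 ε

n₂/n₁ = (g₂/g₁) exp[−(E₂−E₁)/kT] = 0.109.
⇒ (E₂−E₁)/kT = ln((5/5)/0.109) = ln(9.17431) = 2.21641.
kT = 2ε / 2.21641 = 0.9024 ε.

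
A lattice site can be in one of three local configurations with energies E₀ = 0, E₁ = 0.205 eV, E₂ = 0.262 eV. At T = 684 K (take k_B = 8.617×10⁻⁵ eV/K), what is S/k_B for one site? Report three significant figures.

0.195

k_BT = 8.617×10⁻⁵ × 684 K = 0.058940 eV.
Eᵢ/kT = 0, 3.4781, 4.4452.
Z = Σ e^(−Eᵢ/kT) = e^(−0) + e^(−3.4781) + e^(−4.4452) = 1.0000 + 0.030866 + 0.011735 = 1.0426.
⟨E⟩ = Σ EᵢPᵢ = 0.0090179 eV.
S/k_B = ln Z + ⟨E⟩/kT = ln(1.0426) + 0.0090179/0.058940 = 0.041718 + 0.15300 = 0.195.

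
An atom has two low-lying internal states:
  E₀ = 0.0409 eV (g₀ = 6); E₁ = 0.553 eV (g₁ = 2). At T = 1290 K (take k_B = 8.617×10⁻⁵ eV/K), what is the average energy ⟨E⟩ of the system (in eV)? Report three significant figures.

0.0426 eV

k_BT = 8.617×10⁻⁵ × 1290 K = 0.11116 eV.
Eᵢ/kT = 0.36794, 4.9748.
Z = Σ gᵢe^(−Eᵢ/kT) = 6·e^(−0.36794) + 2·e^(−4.9748) = 4.1530 + 0.013820 = 4.1668.
⟨E⟩ = Σ Eᵢ gᵢe^(−Eᵢ/kT) / Z = (0.0409·4.1530 + 0.553·0.013820) / 4.1668 = 0.0426 eV.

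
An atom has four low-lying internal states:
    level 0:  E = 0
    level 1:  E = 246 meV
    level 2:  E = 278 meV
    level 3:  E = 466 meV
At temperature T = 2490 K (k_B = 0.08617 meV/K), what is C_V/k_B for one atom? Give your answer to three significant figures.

k_BT = 0.08617 × 2490 K = 214.56 meV.
Eᵢ/kT = 0, 1.1465, 1.2957, 2.1719.
Z = Σ e^(−Eᵢ/kT) = e^(−0) + e^(−1.1465) + e^(−1.2957) + e^(−2.1719) = 1.0000 + 0.31775 + 0.27371 + 0.11396 = 1.7054.
⟨E⟩ = 121.59 meV, ⟨E²⟩ = 38190 meV².
C_V/k_B = (⟨E²⟩ − ⟨E⟩²)/(kT)² = (38190 − 14784)/46036 = 0.508.

0.508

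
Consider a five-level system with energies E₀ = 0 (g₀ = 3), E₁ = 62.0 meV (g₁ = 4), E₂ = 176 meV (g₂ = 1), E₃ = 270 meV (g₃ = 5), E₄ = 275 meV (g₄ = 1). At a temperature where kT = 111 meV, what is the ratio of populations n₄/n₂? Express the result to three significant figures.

n₄/n₂ = (g₄/g₂) exp[−(E₄−E₂)/kT] = (1/1) × exp(−(99 meV)/(111 meV)) = (1/1) × exp(-0.89189) = 0.410.

0.410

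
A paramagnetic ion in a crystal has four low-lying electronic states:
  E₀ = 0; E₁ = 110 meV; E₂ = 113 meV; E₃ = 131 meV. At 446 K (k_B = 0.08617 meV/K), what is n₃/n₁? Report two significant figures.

k_BT = 0.08617 × 446 K = 38.43 meV.
n₃/n₁ = exp[−(E₃−E₁)/kT] = exp(−(21 meV)/(38.43 meV)) = exp(-0.5464) = 0.58.

0.58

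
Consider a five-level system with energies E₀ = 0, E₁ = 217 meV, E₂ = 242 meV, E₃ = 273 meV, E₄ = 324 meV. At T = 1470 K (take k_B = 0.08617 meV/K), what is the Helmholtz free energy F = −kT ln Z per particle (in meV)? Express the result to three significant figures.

-53.2 meV

k_BT = 0.08617 × 1470 K = 126.67 meV.
Eᵢ/kT = 0, 1.7131, 1.9105, 2.1552, 2.5578.
Z = Σ e^(−Eᵢ/kT) = e^(−0) + e^(−1.7131) + e^(−1.9105) + e^(−2.1552) + e^(−2.5578) = 1.0000 + 0.18031 + 0.14801 + 0.11588 + 0.077475 = 1.5217.
F = −kT ln Z = −126.67 × ln(1.5217) = −126.67 × 0.41983 = -53.2 meV.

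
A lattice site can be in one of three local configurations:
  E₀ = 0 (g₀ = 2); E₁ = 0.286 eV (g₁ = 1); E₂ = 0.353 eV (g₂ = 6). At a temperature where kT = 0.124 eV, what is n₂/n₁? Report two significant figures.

n₂/n₁ = (g₂/g₁) exp[−(E₂−E₁)/kT] = (6/1) × exp(−(0.067 eV)/(0.124 eV)) = (6/1) × exp(-0.5403) = 3.5.

3.5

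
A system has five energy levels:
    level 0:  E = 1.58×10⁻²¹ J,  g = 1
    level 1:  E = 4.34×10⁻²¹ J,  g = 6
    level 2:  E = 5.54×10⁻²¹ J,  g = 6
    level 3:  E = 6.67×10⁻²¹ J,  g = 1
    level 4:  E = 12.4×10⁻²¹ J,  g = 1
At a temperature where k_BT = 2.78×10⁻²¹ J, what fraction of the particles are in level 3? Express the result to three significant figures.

Eᵢ/kT = 0.56835, 1.5612, 1.9928, 2.3993, 4.4604.
Z = Σ gᵢe^(−Eᵢ/kT) = 1·e^(−0.56835) + 6·e^(−1.5612) + 6·e^(−1.9928) + 1·e^(−2.3993) + 1·e^(−4.4604) = 0.56646 + 1.2593 + 0.81788 + 0.090781 + 0.011558 = 2.7460.
P₃ = g₃ e^(−E₃/kT) / Z = 0.090781/2.7460 = 0.0331.

0.0331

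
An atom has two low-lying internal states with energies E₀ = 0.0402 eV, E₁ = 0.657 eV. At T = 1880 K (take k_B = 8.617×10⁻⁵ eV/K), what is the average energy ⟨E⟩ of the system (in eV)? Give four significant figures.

0.05360 eV

k_BT = 8.617×10⁻⁵ × 1880 K = 0.162000 eV.
Eᵢ/kT = 0.248148, 4.05556.
Z = Σ e^(−Eᵢ/kT) = e^(−0.248148) + e^(−4.05556) = 0.780244 + 0.0173258 = 0.797570.
⟨E⟩ = Σ Eᵢ e^(−Eᵢ/kT) / Z = (0.0402·0.780244 + 0.657·0.0173258) / 0.797570 = 0.05360 eV.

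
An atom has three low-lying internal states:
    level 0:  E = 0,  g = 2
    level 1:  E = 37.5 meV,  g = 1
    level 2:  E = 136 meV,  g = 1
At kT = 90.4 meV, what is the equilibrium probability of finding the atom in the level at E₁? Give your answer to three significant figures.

Eᵢ/kT = 0, 0.41482, 1.5044.
Z = Σ gᵢe^(−Eᵢ/kT) = 2·e^(−0) + 1·e^(−0.41482) + 1·e^(−1.5044) = 2.0000 + 0.66046 + 0.22215 = 2.8826.
P₁ = g₁ e^(−E₁/kT) / Z = 0.66046/2.8826 = 0.229.

0.229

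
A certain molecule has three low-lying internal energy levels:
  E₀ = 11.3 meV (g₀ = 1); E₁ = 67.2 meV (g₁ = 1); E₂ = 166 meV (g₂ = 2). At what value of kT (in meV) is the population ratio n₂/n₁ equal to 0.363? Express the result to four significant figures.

n₂/n₁ = (g₂/g₁) exp[−(E₂−E₁)/kT] = 0.363.
⇒ (E₂−E₁)/kT = ln((2/1)/0.363) = ln(5.50964) = 1.70650.
kT = 98.8 meV / 1.70650 = 57.90 meV.

57.90 meV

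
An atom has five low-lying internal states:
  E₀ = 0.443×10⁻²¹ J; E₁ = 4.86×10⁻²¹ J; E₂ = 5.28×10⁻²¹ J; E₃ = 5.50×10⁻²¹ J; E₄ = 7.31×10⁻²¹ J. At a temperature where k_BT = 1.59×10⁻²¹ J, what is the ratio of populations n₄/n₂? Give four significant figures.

0.2789

n₄/n₂ = exp[−(E₄−E₂)/kT] = exp(−(2.03 ×10⁻²¹ J)/(1.59 ×10⁻²¹ J)) = exp(-1.27673) = 0.2789.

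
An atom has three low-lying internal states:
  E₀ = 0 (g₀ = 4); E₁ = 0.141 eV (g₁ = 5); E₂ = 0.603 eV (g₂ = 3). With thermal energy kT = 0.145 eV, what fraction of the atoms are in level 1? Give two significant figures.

Eᵢ/kT = 0, 0.9724, 4.159.
Z = Σ gᵢe^(−Eᵢ/kT) = 4·e^(−0) + 5·e^(−0.9724) + 3·e^(−4.159) = 4.000 + 1.891 + 0.04687 = 5.938.
P₁ = g₁ e^(−E₁/kT) / Z = 1.891/5.938 = 0.32.

0.32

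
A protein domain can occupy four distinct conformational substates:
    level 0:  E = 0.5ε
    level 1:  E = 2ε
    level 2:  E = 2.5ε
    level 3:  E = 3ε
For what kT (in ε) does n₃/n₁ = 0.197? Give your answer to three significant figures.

0.616 ε

n₃/n₁ = exp[−(E₃−E₁)/kT] = 0.197.
⇒ (E₃−E₁)/kT = ln(1/0.197) = ln(5.0761) = 1.6245.
kT = 1ε / 1.6245 = 0.616 ε.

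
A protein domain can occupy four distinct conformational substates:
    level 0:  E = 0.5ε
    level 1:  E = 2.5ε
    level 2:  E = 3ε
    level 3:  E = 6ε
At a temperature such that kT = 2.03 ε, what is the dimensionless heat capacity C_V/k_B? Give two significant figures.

0.47

Eᵢ/kT = 0.2463, 1.232, 1.478, 2.956.
Z = Σ e^(−Eᵢ/kT) = e^(−0.2463) + e^(−1.232) + e^(−1.478) + e^(−2.956) = 0.7817 + 0.2917 + 0.2281 + 0.05203 = 1.354.
⟨E⟩ = 1.563 ε, ⟨E²⟩ = 4.390 ε².
C_V/k_B = (⟨E²⟩ − ⟨E⟩²)/(kT)² = (4.390 − 2.443)/4.121 = 0.47.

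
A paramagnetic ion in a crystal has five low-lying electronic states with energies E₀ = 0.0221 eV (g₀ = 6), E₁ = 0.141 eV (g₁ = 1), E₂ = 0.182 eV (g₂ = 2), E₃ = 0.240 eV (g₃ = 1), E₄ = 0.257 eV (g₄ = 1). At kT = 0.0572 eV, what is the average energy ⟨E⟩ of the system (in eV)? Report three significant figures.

0.0290 eV

Eᵢ/kT = 0.38636, 2.4650, 3.1818, 4.1958, 4.4930.
Z = Σ gᵢe^(−Eᵢ/kT) = 6·e^(−0.38636) + 1·e^(−2.4650) + 2·e^(−3.1818) + 1·e^(−4.1958) + 1·e^(−4.4930) = 4.0772 + 0.085009 + 0.083022 + 0.015059 + 0.011187 = 4.2715.
⟨E⟩ = Σ Eᵢ gᵢe^(−Eᵢ/kT) / Z = (0.0221·4.0772 + 0.141·0.085009 + 0.182·0.083022 + 0.240·0.015059 + 0.257·0.011187) / 4.2715 = 0.0290 eV.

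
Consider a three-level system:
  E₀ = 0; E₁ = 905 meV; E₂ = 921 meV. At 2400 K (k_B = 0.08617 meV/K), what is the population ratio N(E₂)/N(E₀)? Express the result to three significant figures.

k_BT = 0.08617 × 2400 K = 206.81 meV.
n₂/n₀ = exp[−(E₂−E₀)/kT] = exp(−(921 meV)/(206.81 meV)) = exp(-4.4534) = 0.0116.

0.0116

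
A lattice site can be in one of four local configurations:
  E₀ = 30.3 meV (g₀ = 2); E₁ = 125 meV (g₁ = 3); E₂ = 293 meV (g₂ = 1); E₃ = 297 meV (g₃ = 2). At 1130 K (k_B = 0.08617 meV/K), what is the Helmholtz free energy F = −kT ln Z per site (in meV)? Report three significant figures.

k_BT = 0.08617 × 1130 K = 97.372 meV.
Eᵢ/kT = 0.31118, 1.2837, 3.0091, 3.0502.
Z = Σ gᵢe^(−Eᵢ/kT) = 2·e^(−0.31118) + 3·e^(−1.2837) + 1·e^(−3.0091) + 2·e^(−3.0502) = 1.4652 + 0.83103 + 0.049336 + 0.094699 = 2.4403.
F = −kT ln Z = −97.372 × ln(2.4403) = −97.372 × 0.89212 = -86.9 meV.

-86.9 meV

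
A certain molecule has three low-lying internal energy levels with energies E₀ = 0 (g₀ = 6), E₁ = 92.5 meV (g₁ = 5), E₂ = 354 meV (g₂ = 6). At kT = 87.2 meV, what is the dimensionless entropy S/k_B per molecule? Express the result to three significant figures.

Eᵢ/kT = 0, 1.0608, 4.0596.
Z = Σ gᵢe^(−Eᵢ/kT) = 6·e^(−0) + 5·e^(−1.0608) + 6·e^(−4.0596) = 6.0000 + 1.7309 + 0.10354 = 7.8344.
⟨E⟩ = Σ EᵢPᵢ = 25.115 meV.
S/k_B = ln Z + ⟨E⟩/kT = ln(7.8344) + 25.115/87.2 = 2.0585 + 0.28802 = 2.35.

2.35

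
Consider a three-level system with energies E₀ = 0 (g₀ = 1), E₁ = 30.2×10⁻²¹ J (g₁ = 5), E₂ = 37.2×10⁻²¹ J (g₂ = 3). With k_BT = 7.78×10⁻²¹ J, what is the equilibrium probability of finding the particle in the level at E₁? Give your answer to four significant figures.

0.09136

Eᵢ/kT = 0, 3.88175, 4.78149.
Z = Σ gᵢe^(−Eᵢ/kT) = 1·e^(−0) + 5·e^(−3.88175) + 3·e^(−4.78149) = 1.00000 + 0.103074 + 0.0251505 = 1.12822.
P₁ = g₁ e^(−E₁/kT) / Z = 0.103074/1.12822 = 0.09136.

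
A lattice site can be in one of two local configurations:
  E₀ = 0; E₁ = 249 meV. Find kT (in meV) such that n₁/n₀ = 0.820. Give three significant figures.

n₁/n₀ = exp[−(E₁−E₀)/kT] = 0.820.
⇒ (E₁−E₀)/kT = ln(1/0.820) = ln(1.2195) = 0.19844.
kT = 249 meV / 0.19844 = 1250 meV.

1250 meV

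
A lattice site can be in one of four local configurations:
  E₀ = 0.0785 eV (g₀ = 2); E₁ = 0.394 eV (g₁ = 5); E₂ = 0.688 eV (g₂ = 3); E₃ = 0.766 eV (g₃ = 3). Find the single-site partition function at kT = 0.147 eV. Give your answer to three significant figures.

Eᵢ/kT = 0.53401, 2.6803, 4.6803, 5.2109.
Z = Σ gᵢe^(−Eᵢ/kT) = 2·e^(−0.53401) + 5·e^(−2.6803) + 3·e^(−4.6803) + 3·e^(−5.2109) = 1.1725 + 0.34271 + 0.027829 + 0.016370 = 1.5594.

Z = 1.56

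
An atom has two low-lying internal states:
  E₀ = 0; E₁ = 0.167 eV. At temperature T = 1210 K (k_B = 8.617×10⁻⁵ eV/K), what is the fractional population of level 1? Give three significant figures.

k_BT = 8.617×10⁻⁵ × 1210 K = 0.10427 eV.
Eᵢ/kT = 0, 1.6016.
Z = Σ e^(−Eᵢ/kT) = e^(−0) + e^(−1.6016) = 1.0000 + 0.20157 = 1.2016.
P₁ = e^(−E₁/kT) / Z = 0.20157/1.2016 = 0.168.

0.168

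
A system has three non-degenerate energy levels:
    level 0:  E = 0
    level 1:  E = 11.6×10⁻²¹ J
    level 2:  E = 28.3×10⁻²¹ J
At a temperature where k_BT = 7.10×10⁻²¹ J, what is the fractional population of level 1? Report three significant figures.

0.161

Eᵢ/kT = 0, 1.6338, 3.9859.
Z = Σ e^(−Eᵢ/kT) = e^(−0) + e^(−1.6338) + e^(−3.9859) = 1.0000 + 0.19519 + 0.018576 = 1.2138.
P₁ = e^(−E₁/kT) / Z = 0.19519/1.2138 = 0.161.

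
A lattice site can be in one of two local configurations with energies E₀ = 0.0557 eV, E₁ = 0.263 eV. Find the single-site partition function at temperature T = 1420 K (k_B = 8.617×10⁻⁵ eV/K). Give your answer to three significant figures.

k_BT = 8.617×10⁻⁵ × 1420 K = 0.12236 eV.
Eᵢ/kT = 0.45521, 2.1494.
Z = Σ e^(−Eᵢ/kT) = e^(−0.45521) + e^(−2.1494) = 0.63431 + 0.11655 = 0.75086.

Z = 0.751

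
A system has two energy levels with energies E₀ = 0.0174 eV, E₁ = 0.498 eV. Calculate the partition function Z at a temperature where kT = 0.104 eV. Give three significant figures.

Z = 0.854

Eᵢ/kT = 0.16731, 4.7885.
Z = Σ e^(−Eᵢ/kT) = e^(−0.16731) + e^(−4.7885) = 0.84594 + 0.0083249 = 0.85426.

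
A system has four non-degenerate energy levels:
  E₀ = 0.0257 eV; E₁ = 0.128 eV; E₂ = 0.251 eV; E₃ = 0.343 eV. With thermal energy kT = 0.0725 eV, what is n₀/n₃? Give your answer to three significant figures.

79.6

n₀/n₃ = exp[−(E₀−E₃)/kT] = exp(−(-0.3173 eV)/(0.0725 eV)) = exp(4.3766) = 79.6.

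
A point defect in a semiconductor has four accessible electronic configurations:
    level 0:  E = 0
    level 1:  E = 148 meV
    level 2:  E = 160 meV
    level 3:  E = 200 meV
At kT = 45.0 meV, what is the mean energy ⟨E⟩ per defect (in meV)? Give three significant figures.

11.5 meV

Eᵢ/kT = 0, 3.2889, 3.5556, 4.4444.
Z = Σ e^(−Eᵢ/kT) = e^(−0) + e^(−3.2889) + e^(−3.5556) + e^(−4.4444) = 1.0000 + 0.037295 + 0.028564 + 0.011744 = 1.0776.
⟨E⟩ = Σ Eᵢ e^(−Eᵢ/kT) / Z = (0·1.0000 + 148·0.037295 + 160·0.028564 + 200·0.011744) / 1.0776 = 11.5 meV.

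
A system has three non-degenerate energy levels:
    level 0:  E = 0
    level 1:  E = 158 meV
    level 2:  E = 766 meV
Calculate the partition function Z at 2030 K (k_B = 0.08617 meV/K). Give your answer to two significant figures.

Z = 1.4

k_BT = 0.08617 × 2030 K = 174.9 meV.
Eᵢ/kT = 0, 0.9034, 4.380.
Z = Σ e^(−Eᵢ/kT) = e^(−0) + e^(−0.9034) + e^(−4.380) = 1.000 + 0.4052 + 0.01253 = 1.418.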